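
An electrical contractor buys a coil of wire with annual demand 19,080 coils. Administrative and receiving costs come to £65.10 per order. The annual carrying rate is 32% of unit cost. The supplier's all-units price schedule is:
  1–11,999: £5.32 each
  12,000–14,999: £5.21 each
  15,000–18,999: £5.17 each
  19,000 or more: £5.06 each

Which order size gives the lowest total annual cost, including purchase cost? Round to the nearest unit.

Holding cost per unit per year at price C is H = 0.32·C.
Candidates are each tier's EOQ (if it falls in that tier) and each price-break quantity.
EOQ at £5.32 = 1208.0 (feasible in tier 1): TC = 19,080×£5.32 + (19,080/1208.0)×65.1 + (1208.0/2)×0.32×£5.32 = £103,562.08.
EOQ at £5.21 = 1220.7 < 12000, so use break Q=12000: TC = 19,080×£5.21 + (19,080/12000.0)×65.1 + (12000.0/2)×0.32×£5.21 = £109,513.51.
EOQ at £5.17 = 1225.4 < 15000, so use break Q=15000: TC = 19,080×£5.17 + (19,080/15000.0)×65.1 + (15000.0/2)×0.32×£5.17 = £111,134.41.
EOQ at £5.06 = 1238.6 < 19000, so use break Q=19000: TC = 19,080×£5.06 + (19,080/19000.0)×65.1 + (19000.0/2)×0.32×£5.06 = £111,992.57.
Lowest total cost is £103,562.08 at Q = 1208.0.

Q* ≈ 1,208 coils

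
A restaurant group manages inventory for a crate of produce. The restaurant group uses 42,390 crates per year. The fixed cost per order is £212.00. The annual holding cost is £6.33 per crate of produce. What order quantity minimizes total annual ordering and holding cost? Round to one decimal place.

EOQ = √(2DS / H) = √(2 × 42,390 × 212 / 6.33).
= √(17,973,360 / 6.33) = √2,839,393.3649 ≈ 1685.050.

Q* ≈ 1,685.0 crates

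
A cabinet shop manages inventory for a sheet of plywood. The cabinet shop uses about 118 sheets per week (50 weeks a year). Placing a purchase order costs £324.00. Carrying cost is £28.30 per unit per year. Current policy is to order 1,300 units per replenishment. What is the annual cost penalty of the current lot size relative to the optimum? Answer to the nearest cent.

Annual demand D = 118 × 50 = 5,900.
EOQ = √(2DS/H) = √(2 × 5,900 × 324 / 28.3) ≈ 367.55.
Cost at Q* = (D/Q*)S + (Q*/2)H = √(2DSH) ≈ £10,401.76.
Cost at Q = 1,300: (5,900/1,300)×324 + (1,300/2)×28.3 = £1,470.46 + £18,395.00 = £19,865.46.
Excess = £19,865.46 − £10,401.76 = £9,463.70.

Extra cost ≈ £9,463.70 per year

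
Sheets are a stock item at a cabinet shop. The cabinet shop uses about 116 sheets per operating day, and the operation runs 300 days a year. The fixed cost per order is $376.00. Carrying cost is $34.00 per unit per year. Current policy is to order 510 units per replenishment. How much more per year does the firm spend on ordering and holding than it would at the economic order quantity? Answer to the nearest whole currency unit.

Annual demand D = 116 × 300 = 34,800.
EOQ = √(2DS/H) = √(2 × 34,800 × 376 / 34) ≈ 877.32.
Cost at Q* = (D/Q*)S + (Q*/2)H = √(2DSH) ≈ $29,828.95.
Cost at Q = 510: (34,800/510)×376 + (510/2)×34 = $25,656.47 + $8,670.00 = $34,326.47.
Excess = $34,326.47 − $29,828.95 = $4,497.52.

Extra cost ≈ $4,498 per year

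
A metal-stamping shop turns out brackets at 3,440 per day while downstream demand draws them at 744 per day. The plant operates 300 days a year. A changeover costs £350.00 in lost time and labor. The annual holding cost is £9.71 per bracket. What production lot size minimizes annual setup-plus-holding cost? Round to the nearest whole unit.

Annual demand D = 744 × 300 = 223,200.
Production build-up factor (1 − d/p) = 1 − 744/3,440 = 0.7837.
Q* = √(2DS / (H(1 − d/p))) = √(2 × 223,200 × 350 / (9.71 × 0.7837)).
= √(156,240,000 / 7.6099) ≈ 4531.122.

Q* ≈ 4,531 brackets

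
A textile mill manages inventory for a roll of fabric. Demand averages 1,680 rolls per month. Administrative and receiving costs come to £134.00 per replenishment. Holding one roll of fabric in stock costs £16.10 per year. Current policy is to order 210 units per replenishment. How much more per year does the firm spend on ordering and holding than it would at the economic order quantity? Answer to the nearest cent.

Annual demand D = 1,680 × 12 = 20,160.
EOQ = √(2DS/H) = √(2 × 20,160 × 134 / 16.1) ≈ 579.29.
Cost at Q* = (D/Q*)S + (Q*/2)H = √(2DSH) ≈ £9,326.65.
Cost at Q = 210: (20,160/210)×134 + (210/2)×16.1 = £12,864.00 + £1,690.50 = £14,554.50.
Excess = £14,554.50 − £9,326.65 = £5,227.85.

Extra cost ≈ £5,227.85 per year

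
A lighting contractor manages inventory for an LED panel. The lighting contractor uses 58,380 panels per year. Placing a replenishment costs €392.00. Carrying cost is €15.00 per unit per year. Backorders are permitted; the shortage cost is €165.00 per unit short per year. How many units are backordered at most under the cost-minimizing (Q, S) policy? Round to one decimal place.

With planned backorders, Q* = √(2DS/H) · √((H+B)/B).
√(2DS/H) = √(2 × 58,380 × 392 / 15) = 1746.805.
√((H+B)/B) = √((15+165)/165) = 1.0445.
Q* ≈ 1824.478.
S* = Q* · H/(H+B) = 1824.478 × 15/180 ≈ 152.040.

S* ≈ 152.0 panels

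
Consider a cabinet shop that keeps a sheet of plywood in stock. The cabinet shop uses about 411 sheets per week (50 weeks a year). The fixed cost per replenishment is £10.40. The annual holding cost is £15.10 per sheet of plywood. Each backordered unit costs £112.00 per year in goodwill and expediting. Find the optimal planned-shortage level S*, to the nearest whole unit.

Annual demand D = 411 × 50 = 20,550.
With planned backorders, Q* = √(2DS/H) · √((H+B)/B).
√(2DS/H) = √(2 × 20,550 × 10.4 / 15.1) = 168.248.
√((H+B)/B) = √((15.1+112)/112) = 1.0653.
Q* ≈ 179.231.
S* = Q* · H/(H+B) = 179.231 × 15.1/127.1 ≈ 21.293.

S* ≈ 21 sheets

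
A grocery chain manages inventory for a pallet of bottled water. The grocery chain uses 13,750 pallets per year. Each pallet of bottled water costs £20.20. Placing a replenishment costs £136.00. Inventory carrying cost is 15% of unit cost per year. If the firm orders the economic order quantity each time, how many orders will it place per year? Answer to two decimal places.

Holding cost H = 0.15 × £20.20 = £3.0300 per unit per year.
EOQ = √(2DS/H) = √(2 × 13,750 × 136 / 3.03) ≈ 1111.00.
Orders per year = D / Q* = 13,750 / 1111.00 ≈ 12.376.

N ≈ 12.38 orders per year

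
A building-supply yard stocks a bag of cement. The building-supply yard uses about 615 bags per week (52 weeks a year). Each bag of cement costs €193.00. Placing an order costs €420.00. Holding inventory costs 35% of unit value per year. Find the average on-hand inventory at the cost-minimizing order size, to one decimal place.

Annual demand D = 615 × 52 = 31,980.
Holding cost H = 0.35 × €193.00 = €67.5500 per unit per year.
Q* = √(2DS/H) = √(2 × 31,980 × 420 / 67.55) ≈ 630.62.
Average inventory = Q*/2 ≈ 630.62 / 2 = 315.309.

Average inventory ≈ 315.3 bags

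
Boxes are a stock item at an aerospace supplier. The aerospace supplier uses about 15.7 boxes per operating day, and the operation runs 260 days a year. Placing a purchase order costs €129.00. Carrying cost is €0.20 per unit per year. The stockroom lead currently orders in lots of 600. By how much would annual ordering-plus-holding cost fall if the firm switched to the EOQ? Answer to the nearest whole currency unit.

Annual demand D = 15.7 × 260 = 4,082.
EOQ = √(2DS/H) = √(2 × 4,082 × 129 / 0.2) ≈ 2294.73.
Cost at Q* = (D/Q*)S + (Q*/2)H = √(2DSH) ≈ €458.95.
Cost at Q = 600: (4,082/600)×129 + (600/2)×0.2 = €877.63 + €60.00 = €937.63.
Excess = €937.63 − €458.95 = €478.68.

Extra cost ≈ €479 per year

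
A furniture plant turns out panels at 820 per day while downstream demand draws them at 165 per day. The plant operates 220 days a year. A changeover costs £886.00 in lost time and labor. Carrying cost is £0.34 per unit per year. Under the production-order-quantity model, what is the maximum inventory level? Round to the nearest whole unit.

I_max ≈ 12,293 panels

Annual demand D = 165 × 220 = 36,300.
Production build-up factor (1 − d/p) = 1 − 165/820 = 0.7988.
Q* = √(2DS / (H(1 − d/p))) = √(2 × 36,300 × 886 / (0.34 × 0.7988)).
= √(64,323,600 / 0.2716) ≈ 15389.765.
Maximum inventory = Q*(1 − d/p) = 15389.765 × 0.7988 ≈ 12293.044.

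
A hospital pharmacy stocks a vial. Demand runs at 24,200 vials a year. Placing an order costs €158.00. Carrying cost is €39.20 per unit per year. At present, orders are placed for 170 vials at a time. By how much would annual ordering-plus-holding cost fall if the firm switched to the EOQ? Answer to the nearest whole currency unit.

Extra cost ≈ €8,510 per year

EOQ = √(2DS/H) = √(2 × 24,200 × 158 / 39.2) ≈ 441.68.
Cost at Q* = (D/Q*)S + (Q*/2)H = √(2DSH) ≈ €17,313.87.
Cost at Q = 170: (24,200/170)×158 + (170/2)×39.2 = €22,491.76 + €3,332.00 = €25,823.76.
Excess = €25,823.76 − €17,313.87 = €8,509.89.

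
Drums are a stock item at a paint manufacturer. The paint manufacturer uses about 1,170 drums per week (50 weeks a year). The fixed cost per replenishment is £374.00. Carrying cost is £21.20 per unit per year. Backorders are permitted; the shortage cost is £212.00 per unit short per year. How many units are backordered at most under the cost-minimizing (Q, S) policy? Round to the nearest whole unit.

S* ≈ 137 drums

Annual demand D = 1,170 × 50 = 58,500.
With planned backorders, Q* = √(2DS/H) · √((H+B)/B).
√(2DS/H) = √(2 × 58,500 × 374 / 21.2) = 1436.682.
√((H+B)/B) = √((21.2+212)/212) = 1.0488.
Q* ≈ 1506.805.
S* = Q* · H/(H+B) = 1506.805 × 21.2/233.2 ≈ 136.982.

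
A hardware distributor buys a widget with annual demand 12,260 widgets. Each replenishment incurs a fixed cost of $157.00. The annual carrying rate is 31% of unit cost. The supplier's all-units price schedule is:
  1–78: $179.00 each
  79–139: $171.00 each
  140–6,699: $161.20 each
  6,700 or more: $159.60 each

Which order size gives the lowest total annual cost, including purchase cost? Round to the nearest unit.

Holding cost per unit per year at price C is H = 0.31·C.
Candidates are each tier's EOQ (if it falls in that tier) and each price-break quantity.
Tier 1 ($179.00): EOQ = 263.4 exceeds tier's upper bound 78, so this tier is dominated.
Tier 2 ($171.00): EOQ = 269.5 exceeds tier's upper bound 139, so this tier is dominated.
EOQ at $161.20 = 277.6 (feasible in tier 3): TC = 12,260×$161.20 + (12,260/277.6)×157 + (277.6/2)×0.31×$161.20 = $1,990,181.90.
EOQ at $159.60 = 278.9 < 6700, so use break Q=6700: TC = 12,260×$159.60 + (12,260/6700.0)×157 + (6700.0/2)×0.31×$159.60 = $2,122,727.89.
Lowest total cost is $1,990,181.90 at Q = 277.6.

Q* ≈ 278 widgets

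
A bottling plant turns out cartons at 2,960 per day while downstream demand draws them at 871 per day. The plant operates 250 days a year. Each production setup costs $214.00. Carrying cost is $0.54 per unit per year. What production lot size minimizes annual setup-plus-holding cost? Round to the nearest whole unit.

Annual demand D = 871 × 250 = 217,750.
Production build-up factor (1 − d/p) = 1 − 871/2,960 = 0.7057.
Q* = √(2DS / (H(1 − d/p))) = √(2 × 217,750 × 214 / (0.54 × 0.7057)).
= √(93,197,000 / 0.3811) ≈ 15637.982.

Q* ≈ 15,638 cartons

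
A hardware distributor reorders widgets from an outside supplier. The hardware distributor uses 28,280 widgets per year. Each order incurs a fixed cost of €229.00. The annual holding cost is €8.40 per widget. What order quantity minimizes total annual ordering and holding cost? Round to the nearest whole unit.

Q* ≈ 1,242 widgets

EOQ = √(2DS / H) = √(2 × 28,280 × 229 / 8.4).
= √(12,952,240 / 8.4) = √1,541,933.3333 ≈ 1241.746.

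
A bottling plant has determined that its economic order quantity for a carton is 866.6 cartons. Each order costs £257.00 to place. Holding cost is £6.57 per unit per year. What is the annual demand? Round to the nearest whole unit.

Squaring Q* = √(2DS/H) gives Q*² = 2DS/H.
From Q* = √(2DS/H): D = Q*²H / (2S) = 866.6² × 6.57 / (2 × 257) = 9599.301.

D ≈ 9,599 cartons per year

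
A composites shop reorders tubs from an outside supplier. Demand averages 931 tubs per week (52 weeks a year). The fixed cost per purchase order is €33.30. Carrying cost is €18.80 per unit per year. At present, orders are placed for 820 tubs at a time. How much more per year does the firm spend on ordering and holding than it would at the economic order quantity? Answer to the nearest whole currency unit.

Extra cost ≈ €1,888 per year

Annual demand D = 931 × 52 = 48,412.
EOQ = √(2DS/H) = √(2 × 48,412 × 33.3 / 18.8) ≈ 414.13.
Cost at Q* = (D/Q*)S + (Q*/2)H = √(2DSH) ≈ €7,785.61.
Cost at Q = 820: (48,412/820)×33.3 + (820/2)×18.8 = €1,966.00 + €7,708.00 = €9,674.00.
Excess = €9,674.00 − €7,785.61 = €1,888.39.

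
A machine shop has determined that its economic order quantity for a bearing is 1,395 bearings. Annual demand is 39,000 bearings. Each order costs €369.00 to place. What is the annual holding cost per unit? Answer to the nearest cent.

H ≈ €14.79

Invert the EOQ relation Q*² = 2DS/H.
From Q* = √(2DS/H): H = 2DS / Q*² = 2 × 39,000 × 369 / 1,395² = 14.7901.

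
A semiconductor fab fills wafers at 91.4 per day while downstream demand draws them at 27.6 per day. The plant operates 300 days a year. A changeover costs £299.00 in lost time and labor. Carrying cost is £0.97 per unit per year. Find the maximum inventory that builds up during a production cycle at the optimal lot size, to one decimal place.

I_max ≈ 1,887.6 wafers

Annual demand D = 27.6 × 300 = 8,280.
Production build-up factor (1 − d/p) = 1 − 27.6/91.4 = 0.6980.
Q* = √(2DS / (H(1 − d/p))) = √(2 × 8,280 × 299 / (0.97 × 0.6980)).
= √(4,951,440 / 0.6771) ≈ 2704.224.
Maximum inventory = Q*(1 − d/p) = 2704.224 × 0.6980 ≈ 1887.631.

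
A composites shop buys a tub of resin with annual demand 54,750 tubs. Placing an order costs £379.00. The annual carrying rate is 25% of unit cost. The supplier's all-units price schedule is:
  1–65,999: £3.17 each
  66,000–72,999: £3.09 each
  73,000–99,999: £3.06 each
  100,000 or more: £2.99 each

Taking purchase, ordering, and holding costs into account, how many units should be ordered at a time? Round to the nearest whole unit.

Holding cost per unit per year at price C is H = 0.25·C.
Evaluate total cost at each tier's feasible EOQ or, if the EOQ is below the tier, at the tier's minimum quantity.
EOQ at £3.17 = 7236.5 (feasible in tier 1): TC = 54,750×£3.17 + (54,750/7236.5)×379 + (7236.5/2)×0.25×£3.17 = £179,292.41.
EOQ at £3.09 = 7329.6 < 66000, so use break Q=66000: TC = 54,750×£3.09 + (54,750/66000.0)×379 + (66000.0/2)×0.25×£3.09 = £194,984.40.
EOQ at £3.06 = 7365.4 < 73000, so use break Q=73000: TC = 54,750×£3.06 + (54,750/73000.0)×379 + (73000.0/2)×0.25×£3.06 = £195,741.75.
EOQ at £2.99 = 7451.1 < 100000, so use break Q=100000: TC = 54,750×£2.99 + (54,750/100000.0)×379 + (100000.0/2)×0.25×£2.99 = £201,285.00.
Lowest total cost is £179,292.41 at Q = 7236.5.

Q* ≈ 7,236 tubs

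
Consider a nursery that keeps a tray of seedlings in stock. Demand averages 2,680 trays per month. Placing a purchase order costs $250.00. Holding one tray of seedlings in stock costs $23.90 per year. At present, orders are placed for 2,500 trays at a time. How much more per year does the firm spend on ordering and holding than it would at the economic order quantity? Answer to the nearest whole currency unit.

Annual demand D = 2,680 × 12 = 32,160.
EOQ = √(2DS/H) = √(2 × 32,160 × 250 / 23.9) ≈ 820.25.
Cost at Q* = (D/Q*)S + (Q*/2)H = √(2DSH) ≈ $19,603.88.
Cost at Q = 2,500: (32,160/2,500)×250 + (2,500/2)×23.9 = $3,216.00 + $29,875.00 = $33,091.00.
Excess = $33,091.00 − $19,603.88 = $13,487.12.

Extra cost ≈ $13,487 per year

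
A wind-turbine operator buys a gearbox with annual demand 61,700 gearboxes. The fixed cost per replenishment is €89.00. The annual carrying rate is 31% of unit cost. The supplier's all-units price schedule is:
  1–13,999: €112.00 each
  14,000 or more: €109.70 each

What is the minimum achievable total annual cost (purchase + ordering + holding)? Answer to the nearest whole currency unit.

Holding cost per unit per year at price C is H = 0.31·C.
Evaluate total cost at each tier's feasible EOQ or, if the EOQ is below the tier, at the tier's minimum quantity.
EOQ at €112.00 = 562.4 (feasible in tier 1): TC = 61,700×€112.00 + (61,700/562.4)×89 + (562.4/2)×0.31×€112.00 = €6,929,927.31.
EOQ at €109.70 = 568.3 < 14000, so use break Q=14000: TC = 61,700×€109.70 + (61,700/14000.0)×89 + (14000.0/2)×0.31×€109.70 = €7,006,931.24.
Lowest total cost among the candidates is at Q = 562.4.

TC* ≈ €6,929,927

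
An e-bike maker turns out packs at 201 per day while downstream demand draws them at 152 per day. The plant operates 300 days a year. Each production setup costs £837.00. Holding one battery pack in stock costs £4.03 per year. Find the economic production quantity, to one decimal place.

Q* ≈ 8,814.7 packs

Annual demand D = 152 × 300 = 45,600.
Production build-up factor (1 − d/p) = 1 − 152/201 = 0.2438.
Q* = √(2DS / (H(1 − d/p))) = √(2 × 45,600 × 837 / (4.03 × 0.2438)).
= √(76,334,400 / 0.9824) ≈ 8814.702.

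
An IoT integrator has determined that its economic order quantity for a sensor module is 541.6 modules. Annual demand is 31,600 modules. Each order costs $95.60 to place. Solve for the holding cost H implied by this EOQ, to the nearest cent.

Squaring Q* = √(2DS/H) gives Q*² = 2DS/H.
From Q* = √(2DS/H): H = 2DS / Q*² = 2 × 31,600 × 95.6 / 541.6² = 20.5976.

H ≈ $20.60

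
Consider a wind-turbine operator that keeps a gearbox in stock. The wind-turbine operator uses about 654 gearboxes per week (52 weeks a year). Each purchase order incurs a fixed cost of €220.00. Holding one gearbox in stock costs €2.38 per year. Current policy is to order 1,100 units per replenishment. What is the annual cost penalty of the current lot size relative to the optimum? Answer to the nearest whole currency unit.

Extra cost ≈ €2,143 per year

Annual demand D = 654 × 52 = 34,008.
EOQ = √(2DS/H) = √(2 × 34,008 × 220 / 2.38) ≈ 2507.43.
Cost at Q* = (D/Q*)S + (Q*/2)H = √(2DSH) ≈ €5,967.68.
Cost at Q = 1,100: (34,008/1,100)×220 + (1,100/2)×2.38 = €6,801.60 + €1,309.00 = €8,110.60.
Excess = €8,110.60 − €5,967.68 = €2,142.92.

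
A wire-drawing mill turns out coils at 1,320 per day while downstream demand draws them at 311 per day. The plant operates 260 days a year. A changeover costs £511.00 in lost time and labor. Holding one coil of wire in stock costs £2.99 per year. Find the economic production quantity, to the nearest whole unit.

Annual demand D = 311 × 260 = 80,860.
Production build-up factor (1 − d/p) = 1 − 311/1,320 = 0.7644.
Q* = √(2DS / (H(1 − d/p))) = √(2 × 80,860 × 511 / (2.99 × 0.7644)).
= √(82,638,920 / 2.2855) ≈ 6013.096.

Q* ≈ 6,013 coils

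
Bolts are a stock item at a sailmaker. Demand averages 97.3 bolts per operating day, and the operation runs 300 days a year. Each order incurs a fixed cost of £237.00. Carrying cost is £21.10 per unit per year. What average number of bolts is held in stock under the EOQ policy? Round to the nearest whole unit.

Annual demand D = 97.3 × 300 = 29,190.
Q* = √(2DS/H) = √(2 × 29,190 × 237 / 21.1) ≈ 809.78.
Average inventory = Q*/2 ≈ 809.78 / 2 = 404.888.

Average inventory ≈ 405 bolts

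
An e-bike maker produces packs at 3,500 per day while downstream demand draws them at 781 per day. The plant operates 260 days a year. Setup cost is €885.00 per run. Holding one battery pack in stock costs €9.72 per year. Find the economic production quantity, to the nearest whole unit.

Q* ≈ 6,899 packs

Annual demand D = 781 × 260 = 203,060.
Production build-up factor (1 − d/p) = 1 − 781/3,500 = 0.7769.
Q* = √(2DS / (H(1 − d/p))) = √(2 × 203,060 × 885 / (9.72 × 0.7769)).
= √(359,416,200 / 7.5511) ≈ 6899.142.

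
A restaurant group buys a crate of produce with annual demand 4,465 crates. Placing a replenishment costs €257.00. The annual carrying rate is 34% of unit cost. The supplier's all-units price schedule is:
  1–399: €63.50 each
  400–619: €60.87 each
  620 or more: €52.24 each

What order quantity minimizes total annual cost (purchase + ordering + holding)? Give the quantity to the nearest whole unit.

Holding cost per unit per year at price C is H = 0.34·C.
Candidates are each tier's EOQ (if it falls in that tier) and each price-break quantity.
EOQ at €63.50 = 326.0 (feasible in tier 1): TC = 4,465×€63.50 + (4,465/326.0)×257 + (326.0/2)×0.34×€63.50 = €290,566.62.
EOQ at €60.87 = 333.0 < 400, so use break Q=400: TC = 4,465×€60.87 + (4,465/400.0)×257 + (400.0/2)×0.34×€60.87 = €278,792.47.
EOQ at €52.24 = 359.5 < 620, so use break Q=620: TC = 4,465×€52.24 + (4,465/620.0)×257 + (620.0/2)×0.34×€52.24 = €240,608.51.
Lowest total cost is €240,608.51 at Q = 620.0.

Q* ≈ 620 crates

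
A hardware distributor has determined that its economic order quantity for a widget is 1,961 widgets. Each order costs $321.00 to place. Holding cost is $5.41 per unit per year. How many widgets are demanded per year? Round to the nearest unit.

D ≈ 32,405 widgets per year

Invert the EOQ relation Q*² = 2DS/H.
From Q* = √(2DS/H): D = Q*²H / (2S) = 1,961² × 5.41 / (2 × 321) = 32405.403.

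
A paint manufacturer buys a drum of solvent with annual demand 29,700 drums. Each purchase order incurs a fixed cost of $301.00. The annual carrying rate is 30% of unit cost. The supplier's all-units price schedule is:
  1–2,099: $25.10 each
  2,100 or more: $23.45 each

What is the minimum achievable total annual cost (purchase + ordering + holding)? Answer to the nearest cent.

Holding cost per unit per year at price C is H = 0.30·C.
For each price level, check whether its EOQ is feasible; otherwise the best quantity at that price is the breakpoint.
EOQ at $25.10 = 1540.9 (feasible in tier 1): TC = 29,700×$25.10 + (29,700/1540.9)×301 + (1540.9/2)×0.30×$25.10 = $757,073.10.
EOQ at $23.45 = 1594.2 < 2100, so use break Q=2100: TC = 29,700×$23.45 + (29,700/2100.0)×301 + (2100.0/2)×0.30×$23.45 = $708,108.75.
Lowest total cost among the candidates is at Q = 2100.0.

TC* ≈ $708,108.75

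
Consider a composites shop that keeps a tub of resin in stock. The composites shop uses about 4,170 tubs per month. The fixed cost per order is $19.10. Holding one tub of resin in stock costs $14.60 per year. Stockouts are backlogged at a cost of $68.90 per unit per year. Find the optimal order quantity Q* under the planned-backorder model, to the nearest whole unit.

Annual demand D = 4,170 × 12 = 50,040.
With planned backorders, Q* = √(2DS/H) · √((H+B)/B).
√(2DS/H) = √(2 × 50,040 × 19.1 / 14.6) = 361.838.
√((H+B)/B) = √((14.6+68.9)/68.9) = 1.1009.
Q* ≈ 398.334.

Q* ≈ 398 tubs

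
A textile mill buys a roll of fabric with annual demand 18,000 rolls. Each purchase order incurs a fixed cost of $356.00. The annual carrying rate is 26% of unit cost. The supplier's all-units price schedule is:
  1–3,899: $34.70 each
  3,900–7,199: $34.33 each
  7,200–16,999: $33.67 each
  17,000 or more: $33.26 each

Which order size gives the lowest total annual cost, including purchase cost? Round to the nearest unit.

Q* ≈ 1,192 rolls

Holding cost per unit per year at price C is H = 0.26·C.
Evaluate total cost at each tier's feasible EOQ or, if the EOQ is below the tier, at the tier's minimum quantity.
EOQ at $34.70 = 1191.9 (feasible in tier 1): TC = 18,000×$34.70 + (18,000/1191.9)×356 + (1191.9/2)×0.26×$34.70 = $635,352.95.
EOQ at $34.33 = 1198.3 < 3900, so use break Q=3900: TC = 18,000×$34.33 + (18,000/3900.0)×356 + (3900.0/2)×0.26×$34.33 = $636,988.39.
EOQ at $33.67 = 1210.0 < 7200, so use break Q=7200: TC = 18,000×$33.67 + (18,000/7200.0)×356 + (7200.0/2)×0.26×$33.67 = $638,465.12.
EOQ at $33.26 = 1217.4 < 17000, so use break Q=17000: TC = 18,000×$33.26 + (18,000/17000.0)×356 + (17000.0/2)×0.26×$33.26 = $672,561.54.
Lowest total cost is $635,352.95 at Q = 1191.9.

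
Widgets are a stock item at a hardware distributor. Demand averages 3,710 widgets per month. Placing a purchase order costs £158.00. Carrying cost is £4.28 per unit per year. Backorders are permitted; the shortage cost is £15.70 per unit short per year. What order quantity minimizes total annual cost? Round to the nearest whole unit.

Q* ≈ 2,045 widgets

Annual demand D = 3,710 × 12 = 44,520.
With planned backorders, Q* = √(2DS/H) · √((H+B)/B).
√(2DS/H) = √(2 × 44,520 × 158 / 4.28) = 1813.006.
√((H+B)/B) = √((4.28+15.7)/15.7) = 1.1281.
Q* ≈ 2045.254.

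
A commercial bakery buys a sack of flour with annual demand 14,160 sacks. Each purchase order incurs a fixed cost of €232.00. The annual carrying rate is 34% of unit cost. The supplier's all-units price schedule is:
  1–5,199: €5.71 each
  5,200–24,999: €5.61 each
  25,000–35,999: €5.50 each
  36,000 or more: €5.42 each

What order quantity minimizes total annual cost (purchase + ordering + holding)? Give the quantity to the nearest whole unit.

Holding cost per unit per year at price C is H = 0.34·C.
Evaluate total cost at each tier's feasible EOQ or, if the EOQ is below the tier, at the tier's minimum quantity.
EOQ at €5.71 = 1839.6 (feasible in tier 1): TC = 14,160×€5.71 + (14,160/1839.6)×232 + (1839.6/2)×0.34×€5.71 = €84,425.08.
EOQ at €5.61 = 1856.0 < 5200, so use break Q=5200: TC = 14,160×€5.61 + (14,160/5200.0)×232 + (5200.0/2)×0.34×€5.61 = €85,028.59.
EOQ at €5.50 = 1874.4 < 25000, so use break Q=25000: TC = 14,160×€5.50 + (14,160/25000.0)×232 + (25000.0/2)×0.34×€5.50 = €101,386.40.
EOQ at €5.42 = 1888.2 < 36000, so use break Q=36000: TC = 14,160×€5.42 + (14,160/36000.0)×232 + (36000.0/2)×0.34×€5.42 = €110,008.85.
Lowest total cost is €84,425.08 at Q = 1839.6.

Q* ≈ 1,840 sacks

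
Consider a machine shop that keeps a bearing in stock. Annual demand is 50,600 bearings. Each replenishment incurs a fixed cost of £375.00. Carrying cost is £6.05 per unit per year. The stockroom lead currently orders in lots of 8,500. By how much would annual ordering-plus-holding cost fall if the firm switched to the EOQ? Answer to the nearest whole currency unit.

Extra cost ≈ £12,792 per year

EOQ = √(2DS/H) = √(2 × 50,600 × 375 / 6.05) ≈ 2504.54.
Cost at Q* = (D/Q*)S + (Q*/2)H = √(2DSH) ≈ £15,152.48.
Cost at Q = 8,500: (50,600/8,500)×375 + (8,500/2)×6.05 = £2,232.35 + £25,712.50 = £27,944.85.
Excess = £27,944.85 − £15,152.48 = £12,792.38.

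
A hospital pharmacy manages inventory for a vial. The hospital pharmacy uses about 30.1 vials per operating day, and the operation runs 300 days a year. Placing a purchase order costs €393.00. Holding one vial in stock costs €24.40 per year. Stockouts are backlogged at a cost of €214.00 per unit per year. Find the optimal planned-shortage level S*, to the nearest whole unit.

Annual demand D = 30.1 × 300 = 9,030.
With planned backorders, Q* = √(2DS/H) · √((H+B)/B).
√(2DS/H) = √(2 × 9,030 × 393 / 24.4) = 539.337.
√((H+B)/B) = √((24.4+214)/214) = 1.0555.
Q* ≈ 569.255.
S* = Q* · H/(H+B) = 569.255 × 24.4/238.4 ≈ 58.263.

S* ≈ 58 vials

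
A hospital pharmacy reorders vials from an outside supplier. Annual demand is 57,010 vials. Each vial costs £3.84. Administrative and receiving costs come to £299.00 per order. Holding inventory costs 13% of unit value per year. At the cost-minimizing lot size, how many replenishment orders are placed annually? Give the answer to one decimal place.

N ≈ 6.9 orders per year

Holding cost H = 0.13 × £3.84 = £0.4992 per unit per year.
EOQ = √(2DS/H) = √(2 × 57,010 × 299 / 0.4992) ≈ 8263.97.
Orders per year = D / Q* = 57,010 / 8263.97 ≈ 6.899.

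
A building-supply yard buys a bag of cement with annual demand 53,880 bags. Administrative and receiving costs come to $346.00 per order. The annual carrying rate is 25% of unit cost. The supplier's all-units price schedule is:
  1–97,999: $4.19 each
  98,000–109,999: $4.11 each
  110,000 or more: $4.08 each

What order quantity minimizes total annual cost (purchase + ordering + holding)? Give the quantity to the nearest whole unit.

Holding cost per unit per year at price C is H = 0.25·C.
Evaluate total cost at each tier's feasible EOQ or, if the EOQ is below the tier, at the tier's minimum quantity.
EOQ at $4.19 = 5966.1 (feasible in tier 1): TC = 53,880×$4.19 + (53,880/5966.1)×346 + (5966.1/2)×0.25×$4.19 = $232,006.68.
EOQ at $4.11 = 6023.9 < 98000, so use break Q=98000: TC = 53,880×$4.11 + (53,880/98000.0)×346 + (98000.0/2)×0.25×$4.11 = $271,984.53.
EOQ at $4.08 = 6046.0 < 110000, so use break Q=110000: TC = 53,880×$4.08 + (53,880/110000.0)×346 + (110000.0/2)×0.25×$4.08 = $276,099.88.
Lowest total cost is $232,006.68 at Q = 5966.1.

Q* ≈ 5,966 bags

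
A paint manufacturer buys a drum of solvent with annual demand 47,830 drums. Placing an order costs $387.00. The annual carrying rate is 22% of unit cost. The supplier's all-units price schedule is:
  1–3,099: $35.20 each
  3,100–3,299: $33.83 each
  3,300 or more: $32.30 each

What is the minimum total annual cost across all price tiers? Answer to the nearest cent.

Holding cost per unit per year at price C is H = 0.22·C.
Candidates are each tier's EOQ (if it falls in that tier) and each price-break quantity.
EOQ at $35.20 = 2186.4 (feasible in tier 1): TC = 47,830×$35.20 + (47,830/2186.4)×387 + (2186.4/2)×0.22×$35.20 = $1,700,547.81.
EOQ at $33.83 = 2230.3 < 3100, so use break Q=3100: TC = 47,830×$33.83 + (47,830/3100.0)×387 + (3100.0/2)×0.22×$33.83 = $1,635,595.97.
EOQ at $32.30 = 2282.5 < 3300, so use break Q=3300: TC = 47,830×$32.30 + (47,830/3300.0)×387 + (3300.0/2)×0.22×$32.30 = $1,562,243.05.
Lowest total cost among the candidates is at Q = 3300.0.

TC* ≈ $1,562,243.05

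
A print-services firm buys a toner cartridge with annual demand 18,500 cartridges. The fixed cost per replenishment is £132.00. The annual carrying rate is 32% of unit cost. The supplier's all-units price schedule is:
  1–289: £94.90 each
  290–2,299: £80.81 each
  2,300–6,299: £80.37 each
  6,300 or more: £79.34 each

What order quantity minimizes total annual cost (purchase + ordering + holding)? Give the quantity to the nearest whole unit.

Q* ≈ 435 cartridges

Holding cost per unit per year at price C is H = 0.32·C.
Evaluate total cost at each tier's feasible EOQ or, if the EOQ is below the tier, at the tier's minimum quantity.
Tier 1 (£94.90): EOQ = 401.0 exceeds tier's upper bound 289, so this tier is dominated.
EOQ at £80.81 = 434.6 (feasible in tier 2): TC = 18,500×£80.81 + (18,500/434.6)×132 + (434.6/2)×0.32×£80.81 = £1,506,223.16.
EOQ at £80.37 = 435.8 < 2300, so use break Q=2300: TC = 18,500×£80.37 + (18,500/2300.0)×132 + (2300.0/2)×0.32×£80.37 = £1,517,482.90.
EOQ at £79.34 = 438.6 < 6300, so use break Q=6300: TC = 18,500×£79.34 + (18,500/6300.0)×132 + (6300.0/2)×0.32×£79.34 = £1,548,152.34.
Lowest total cost is £1,506,223.16 at Q = 434.6.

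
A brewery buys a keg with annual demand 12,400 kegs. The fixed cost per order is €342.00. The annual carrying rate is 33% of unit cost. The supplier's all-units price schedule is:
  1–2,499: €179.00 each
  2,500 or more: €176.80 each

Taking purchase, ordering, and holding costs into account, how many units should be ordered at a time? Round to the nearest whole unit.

Q* ≈ 379 kegs

Holding cost per unit per year at price C is H = 0.33·C.
Candidates are each tier's EOQ (if it falls in that tier) and each price-break quantity.
EOQ at €179.00 = 378.9 (feasible in tier 1): TC = 12,400×€179.00 + (12,400/378.9)×342 + (378.9/2)×0.33×€179.00 = €2,241,983.21.
EOQ at €176.80 = 381.3 < 2500, so use break Q=2500: TC = 12,400×€176.80 + (12,400/2500.0)×342 + (2500.0/2)×0.33×€176.80 = €2,266,946.32.
Lowest total cost is €2,241,983.21 at Q = 378.9.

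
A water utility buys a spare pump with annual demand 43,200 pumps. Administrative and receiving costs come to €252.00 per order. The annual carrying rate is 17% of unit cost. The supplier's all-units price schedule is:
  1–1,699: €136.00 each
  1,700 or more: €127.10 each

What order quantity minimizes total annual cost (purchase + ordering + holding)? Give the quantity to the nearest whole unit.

Q* ≈ 1,700 pumps

Holding cost per unit per year at price C is H = 0.17·C.
Evaluate total cost at each tier's feasible EOQ or, if the EOQ is below the tier, at the tier's minimum quantity.
EOQ at €136.00 = 970.4 (feasible in tier 1): TC = 43,200×€136.00 + (43,200/970.4)×252 + (970.4/2)×0.17×€136.00 = €5,897,636.29.
EOQ at €127.10 = 1003.8 < 1700, so use break Q=1700: TC = 43,200×€127.10 + (43,200/1700.0)×252 + (1700.0/2)×0.17×€127.10 = €5,515,489.71.
Lowest total cost is €5,515,489.71 at Q = 1700.0.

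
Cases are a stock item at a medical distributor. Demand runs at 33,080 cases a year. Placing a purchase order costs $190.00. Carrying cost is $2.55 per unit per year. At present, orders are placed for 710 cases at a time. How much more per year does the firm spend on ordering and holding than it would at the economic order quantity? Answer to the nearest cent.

EOQ = √(2DS/H) = √(2 × 33,080 × 190 / 2.55) ≈ 2220.26.
Cost at Q* = (D/Q*)S + (Q*/2)H = √(2DSH) ≈ $5,661.67.
Cost at Q = 710: (33,080/710)×190 + (710/2)×2.55 = $8,852.39 + $905.25 = $9,757.64.
Excess = $9,757.64 − $5,661.67 = $4,095.97.

Extra cost ≈ $4,095.97 per year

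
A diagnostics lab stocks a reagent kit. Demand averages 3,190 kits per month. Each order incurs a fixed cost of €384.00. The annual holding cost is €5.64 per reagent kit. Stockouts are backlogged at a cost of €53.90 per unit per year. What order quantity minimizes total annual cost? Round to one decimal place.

Q* ≈ 2,399.6 kits

Annual demand D = 3,190 × 12 = 38,280.
With planned backorders, Q* = √(2DS/H) · √((H+B)/B).
√(2DS/H) = √(2 × 38,280 × 384 / 5.64) = 2283.111.
√((H+B)/B) = √((5.64+53.9)/53.9) = 1.0510.
Q* ≈ 2399.590.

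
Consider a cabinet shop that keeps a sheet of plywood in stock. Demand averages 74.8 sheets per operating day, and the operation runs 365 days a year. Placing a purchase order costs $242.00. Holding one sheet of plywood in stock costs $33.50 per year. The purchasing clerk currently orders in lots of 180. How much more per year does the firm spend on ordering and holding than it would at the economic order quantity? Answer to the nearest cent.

Extra cost ≈ $18,681.19 per year

Annual demand D = 74.8 × 365 = 27,302.
EOQ = √(2DS/H) = √(2 × 27,302 × 242 / 33.5) ≈ 628.05.
Cost at Q* = (D/Q*)S + (Q*/2)H = √(2DSH) ≈ $21,039.83.
Cost at Q = 180: (27,302/180)×242 + (180/2)×33.5 = $36,706.02 + $3,015.00 = $39,721.02.
Excess = $39,721.02 − $21,039.83 = $18,681.19.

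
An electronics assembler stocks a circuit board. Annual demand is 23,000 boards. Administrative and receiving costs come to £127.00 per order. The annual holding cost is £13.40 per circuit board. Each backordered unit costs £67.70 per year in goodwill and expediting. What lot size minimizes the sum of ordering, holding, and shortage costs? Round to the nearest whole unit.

Q* ≈ 723 boards

With planned backorders, Q* = √(2DS/H) · √((H+B)/B).
√(2DS/H) = √(2 × 23,000 × 127 / 13.4) = 660.280.
√((H+B)/B) = √((13.4+67.7)/67.7) = 1.0945.
Q* ≈ 722.677.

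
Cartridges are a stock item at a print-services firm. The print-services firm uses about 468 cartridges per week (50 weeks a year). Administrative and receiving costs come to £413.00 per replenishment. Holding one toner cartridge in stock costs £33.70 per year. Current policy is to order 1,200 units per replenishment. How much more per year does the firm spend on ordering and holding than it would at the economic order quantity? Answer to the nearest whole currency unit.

Annual demand D = 468 × 50 = 23,400.
EOQ = √(2DS/H) = √(2 × 23,400 × 413 / 33.7) ≈ 757.33.
Cost at Q* = (D/Q*)S + (Q*/2)H = √(2DSH) ≈ £25,521.89.
Cost at Q = 1,200: (23,400/1,200)×413 + (1,200/2)×33.7 = £8,053.50 + £20,220.00 = £28,273.50.
Excess = £28,273.50 − £25,521.89 = £2,751.61.

Extra cost ≈ £2,752 per year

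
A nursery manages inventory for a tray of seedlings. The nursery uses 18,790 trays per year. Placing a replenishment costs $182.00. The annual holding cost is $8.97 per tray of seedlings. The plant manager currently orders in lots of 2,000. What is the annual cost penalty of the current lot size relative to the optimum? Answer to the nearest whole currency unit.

Extra cost ≈ $2,847 per year

EOQ = √(2DS/H) = √(2 × 18,790 × 182 / 8.97) ≈ 873.21.
Cost at Q* = (D/Q*)S + (Q*/2)H = √(2DSH) ≈ $7,832.68.
Cost at Q = 2,000: (18,790/2,000)×182 + (2,000/2)×8.97 = $1,709.89 + $8,970.00 = $10,679.89.
Excess = $10,679.89 − $7,832.68 = $2,847.21.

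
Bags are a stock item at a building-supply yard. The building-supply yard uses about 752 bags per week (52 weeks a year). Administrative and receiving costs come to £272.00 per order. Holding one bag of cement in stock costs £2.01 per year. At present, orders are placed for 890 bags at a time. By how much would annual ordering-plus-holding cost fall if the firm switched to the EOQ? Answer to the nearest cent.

Extra cost ≈ £6,306.38 per year

Annual demand D = 752 × 52 = 39,104.
EOQ = √(2DS/H) = √(2 × 39,104 × 272 / 2.01) ≈ 3253.21.
Cost at Q* = (D/Q*)S + (Q*/2)H = √(2DSH) ≈ £6,538.95.
Cost at Q = 890: (39,104/890)×272 + (890/2)×2.01 = £11,950.89 + £894.45 = £12,845.34.
Excess = £12,845.34 − £6,538.95 = £6,306.38.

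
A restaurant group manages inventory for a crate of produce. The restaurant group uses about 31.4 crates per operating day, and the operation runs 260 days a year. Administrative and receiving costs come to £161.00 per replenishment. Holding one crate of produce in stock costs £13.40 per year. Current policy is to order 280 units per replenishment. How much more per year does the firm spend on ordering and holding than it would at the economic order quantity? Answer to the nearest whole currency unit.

Extra cost ≈ £635 per year

Annual demand D = 31.4 × 260 = 8,164.
EOQ = √(2DS/H) = √(2 × 8,164 × 161 / 13.4) ≈ 442.92.
Cost at Q* = (D/Q*)S + (Q*/2)H = √(2DSH) ≈ £5,935.15.
Cost at Q = 280: (8,164/280)×161 + (280/2)×13.4 = £4,694.30 + £1,876.00 = £6,570.30.
Excess = £6,570.30 − £5,935.15 = £635.15.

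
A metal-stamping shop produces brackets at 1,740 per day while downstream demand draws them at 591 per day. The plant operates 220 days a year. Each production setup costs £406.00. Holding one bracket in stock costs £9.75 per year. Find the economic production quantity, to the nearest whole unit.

Q* ≈ 4,049 brackets

Annual demand D = 591 × 220 = 130,020.
Production build-up factor (1 − d/p) = 1 − 591/1,740 = 0.6603.
Q* = √(2DS / (H(1 − d/p))) = √(2 × 130,020 × 406 / (9.75 × 0.6603)).
= √(105,576,240 / 6.4384) ≈ 4049.444.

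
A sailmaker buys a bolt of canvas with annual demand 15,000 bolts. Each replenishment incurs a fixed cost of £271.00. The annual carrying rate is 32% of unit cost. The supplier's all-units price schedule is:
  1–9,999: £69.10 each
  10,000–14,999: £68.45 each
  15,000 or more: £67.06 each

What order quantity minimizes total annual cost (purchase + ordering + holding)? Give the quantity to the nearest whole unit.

Q* ≈ 606 bolts

Holding cost per unit per year at price C is H = 0.32·C.
Evaluate total cost at each tier's feasible EOQ or, if the EOQ is below the tier, at the tier's minimum quantity.
EOQ at £69.10 = 606.4 (feasible in tier 1): TC = 15,000×£69.10 + (15,000/606.4)×271 + (606.4/2)×0.32×£69.10 = £1,049,907.85.
EOQ at £68.45 = 609.2 < 10000, so use break Q=10000: TC = 15,000×£68.45 + (15,000/10000.0)×271 + (10000.0/2)×0.32×£68.45 = £1,136,676.50.
EOQ at £67.06 = 615.5 < 15000, so use break Q=15000: TC = 15,000×£67.06 + (15,000/15000.0)×271 + (15000.0/2)×0.32×£67.06 = £1,167,115.00.
Lowest total cost is £1,049,907.85 at Q = 606.4.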